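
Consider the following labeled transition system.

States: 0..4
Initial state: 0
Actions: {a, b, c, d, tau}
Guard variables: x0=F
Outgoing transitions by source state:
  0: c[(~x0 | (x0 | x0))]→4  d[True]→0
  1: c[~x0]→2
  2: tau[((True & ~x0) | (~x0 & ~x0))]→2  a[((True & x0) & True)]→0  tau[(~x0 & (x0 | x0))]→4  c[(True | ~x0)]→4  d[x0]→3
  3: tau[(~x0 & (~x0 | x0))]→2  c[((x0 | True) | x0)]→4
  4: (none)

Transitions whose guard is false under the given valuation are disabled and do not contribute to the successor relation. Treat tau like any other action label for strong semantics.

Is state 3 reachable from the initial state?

Answer: UNREACHABLE

Trace:
After dropping false guards: 7 live edges.
L0 = {0}
L1 = {4}  now seen {0,4}
R = {0,4}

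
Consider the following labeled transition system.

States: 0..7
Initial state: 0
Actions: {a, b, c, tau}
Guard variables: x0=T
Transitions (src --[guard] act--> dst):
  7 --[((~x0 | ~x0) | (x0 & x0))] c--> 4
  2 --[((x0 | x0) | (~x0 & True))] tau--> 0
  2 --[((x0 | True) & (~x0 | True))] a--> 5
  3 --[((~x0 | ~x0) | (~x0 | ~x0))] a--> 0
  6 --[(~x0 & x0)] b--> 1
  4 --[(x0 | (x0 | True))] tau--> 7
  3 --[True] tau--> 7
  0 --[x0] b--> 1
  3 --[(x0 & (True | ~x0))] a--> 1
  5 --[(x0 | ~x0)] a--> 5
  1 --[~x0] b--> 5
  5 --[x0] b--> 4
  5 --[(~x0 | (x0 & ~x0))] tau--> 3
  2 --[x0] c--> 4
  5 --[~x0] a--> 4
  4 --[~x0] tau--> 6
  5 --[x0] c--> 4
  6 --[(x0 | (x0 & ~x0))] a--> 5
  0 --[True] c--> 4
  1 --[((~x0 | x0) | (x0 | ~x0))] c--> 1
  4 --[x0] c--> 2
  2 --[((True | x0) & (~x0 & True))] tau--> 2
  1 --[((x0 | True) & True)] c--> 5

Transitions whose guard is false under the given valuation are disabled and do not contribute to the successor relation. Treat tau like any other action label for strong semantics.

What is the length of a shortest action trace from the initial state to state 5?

Answer: 2

Analysis:
Breadth-first toward 5:
  Layer 0: {0}
  Layer 1: {1,4}
  Layer 2: {2,5,7}
5 enters at depth 2; path b·c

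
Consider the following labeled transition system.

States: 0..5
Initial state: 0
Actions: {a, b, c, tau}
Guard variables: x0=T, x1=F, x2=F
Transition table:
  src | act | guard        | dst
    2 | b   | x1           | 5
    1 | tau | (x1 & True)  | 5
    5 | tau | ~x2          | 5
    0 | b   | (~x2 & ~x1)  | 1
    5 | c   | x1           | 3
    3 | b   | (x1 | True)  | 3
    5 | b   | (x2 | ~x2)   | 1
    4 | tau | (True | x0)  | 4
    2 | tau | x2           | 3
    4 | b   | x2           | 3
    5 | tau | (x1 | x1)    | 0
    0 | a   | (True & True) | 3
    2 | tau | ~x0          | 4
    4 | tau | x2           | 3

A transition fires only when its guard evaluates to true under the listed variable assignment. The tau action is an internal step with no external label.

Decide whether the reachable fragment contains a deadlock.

Answer: DEADLOCK at state 1

Working:
R = {0,1,3}
  0: a→3  b→1  [deg 2]
  1: ∅  [deadlock]
  3: b→3  [deg 1]
trace reaching 1: b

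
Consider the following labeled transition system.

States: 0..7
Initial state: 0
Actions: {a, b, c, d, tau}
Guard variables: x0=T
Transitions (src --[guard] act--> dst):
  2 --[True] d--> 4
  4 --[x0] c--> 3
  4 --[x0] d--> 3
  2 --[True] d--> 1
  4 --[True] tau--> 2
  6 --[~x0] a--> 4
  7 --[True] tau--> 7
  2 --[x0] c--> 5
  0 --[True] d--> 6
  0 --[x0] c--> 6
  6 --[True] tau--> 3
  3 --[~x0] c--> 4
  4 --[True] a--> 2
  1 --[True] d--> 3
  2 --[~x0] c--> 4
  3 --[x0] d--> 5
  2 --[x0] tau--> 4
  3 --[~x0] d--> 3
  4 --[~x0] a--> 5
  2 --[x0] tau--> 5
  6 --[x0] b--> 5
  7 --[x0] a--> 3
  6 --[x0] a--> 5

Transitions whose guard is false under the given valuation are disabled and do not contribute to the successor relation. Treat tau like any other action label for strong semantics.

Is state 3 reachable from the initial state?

After dropping false guards: 18 live edges.
L0 = {0}
L1 = {6}  total {0,6}
L2 = {3,5}  total {0,3,5,6}
Reach set: {0,3,5,6}
witness 3: d·tau

Answer: REACHABLE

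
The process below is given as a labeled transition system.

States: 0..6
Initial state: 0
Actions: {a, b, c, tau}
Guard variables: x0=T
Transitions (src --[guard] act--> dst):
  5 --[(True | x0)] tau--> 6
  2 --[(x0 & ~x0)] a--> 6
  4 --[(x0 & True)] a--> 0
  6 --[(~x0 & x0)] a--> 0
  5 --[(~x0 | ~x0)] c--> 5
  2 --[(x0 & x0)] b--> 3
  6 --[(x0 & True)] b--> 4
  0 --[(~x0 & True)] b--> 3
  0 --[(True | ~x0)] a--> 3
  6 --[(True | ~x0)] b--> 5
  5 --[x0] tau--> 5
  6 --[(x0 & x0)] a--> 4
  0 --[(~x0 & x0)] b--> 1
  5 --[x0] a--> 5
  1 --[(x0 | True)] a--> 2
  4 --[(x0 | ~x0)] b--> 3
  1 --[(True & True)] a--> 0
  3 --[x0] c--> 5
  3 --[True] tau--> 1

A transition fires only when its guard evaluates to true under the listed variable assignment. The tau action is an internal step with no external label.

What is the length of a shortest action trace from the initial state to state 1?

Layered search for 1:
  L0 = {0}
  L1 = {3}
  L2 = {1,5}
depth(1)=2, e.g. a·tau

Answer: 2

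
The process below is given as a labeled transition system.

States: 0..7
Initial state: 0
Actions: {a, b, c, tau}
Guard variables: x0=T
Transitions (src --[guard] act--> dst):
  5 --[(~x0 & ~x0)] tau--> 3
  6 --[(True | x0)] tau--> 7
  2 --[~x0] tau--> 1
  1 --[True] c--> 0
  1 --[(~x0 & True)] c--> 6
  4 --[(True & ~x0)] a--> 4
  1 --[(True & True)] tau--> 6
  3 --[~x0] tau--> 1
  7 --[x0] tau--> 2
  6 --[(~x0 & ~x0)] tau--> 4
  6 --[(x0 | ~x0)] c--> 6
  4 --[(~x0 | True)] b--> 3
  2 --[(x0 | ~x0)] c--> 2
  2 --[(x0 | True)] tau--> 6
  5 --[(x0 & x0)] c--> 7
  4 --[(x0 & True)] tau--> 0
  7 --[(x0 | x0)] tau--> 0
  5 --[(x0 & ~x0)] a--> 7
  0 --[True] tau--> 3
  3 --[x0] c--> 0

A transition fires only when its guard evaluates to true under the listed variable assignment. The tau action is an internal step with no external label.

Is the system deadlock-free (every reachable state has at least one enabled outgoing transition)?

Reachable = {0,3}
  0: tau→3  [deg 1]
  3: c→0  [deg 1]

Answer: DEADLOCK-FREE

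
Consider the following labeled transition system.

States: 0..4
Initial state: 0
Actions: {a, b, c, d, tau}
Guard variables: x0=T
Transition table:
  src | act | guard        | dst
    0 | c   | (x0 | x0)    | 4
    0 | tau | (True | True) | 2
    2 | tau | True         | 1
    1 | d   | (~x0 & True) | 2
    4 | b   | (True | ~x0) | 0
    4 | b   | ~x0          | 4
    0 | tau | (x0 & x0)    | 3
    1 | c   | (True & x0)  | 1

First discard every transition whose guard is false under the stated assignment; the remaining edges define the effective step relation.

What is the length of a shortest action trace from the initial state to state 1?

Breadth-first toward 1:
  Layer 0: {0}
  Layer 1: {2,3,4}
  Layer 2: {1}
first hit 1 at d=2 via tau·tau

Answer: 2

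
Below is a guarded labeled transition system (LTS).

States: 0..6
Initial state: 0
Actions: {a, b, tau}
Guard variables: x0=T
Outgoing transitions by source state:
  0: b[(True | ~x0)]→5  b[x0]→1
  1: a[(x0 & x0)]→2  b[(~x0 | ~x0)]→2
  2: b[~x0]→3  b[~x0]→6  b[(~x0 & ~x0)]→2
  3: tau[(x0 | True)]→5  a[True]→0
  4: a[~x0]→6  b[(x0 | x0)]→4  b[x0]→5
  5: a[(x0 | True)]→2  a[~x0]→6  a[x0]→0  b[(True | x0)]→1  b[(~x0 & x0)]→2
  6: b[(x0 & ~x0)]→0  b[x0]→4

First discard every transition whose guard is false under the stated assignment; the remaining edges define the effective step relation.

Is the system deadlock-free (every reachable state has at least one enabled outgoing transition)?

R = {0,1,2,5}
  0: b→1  b→5  [deg 2]
  1: a→2  [deg 1]
  2: ∅  [STUCK]
  5: a→0  a→2  b→1  [deg 3]
witness 2: b·a

Answer: DEADLOCK at state 2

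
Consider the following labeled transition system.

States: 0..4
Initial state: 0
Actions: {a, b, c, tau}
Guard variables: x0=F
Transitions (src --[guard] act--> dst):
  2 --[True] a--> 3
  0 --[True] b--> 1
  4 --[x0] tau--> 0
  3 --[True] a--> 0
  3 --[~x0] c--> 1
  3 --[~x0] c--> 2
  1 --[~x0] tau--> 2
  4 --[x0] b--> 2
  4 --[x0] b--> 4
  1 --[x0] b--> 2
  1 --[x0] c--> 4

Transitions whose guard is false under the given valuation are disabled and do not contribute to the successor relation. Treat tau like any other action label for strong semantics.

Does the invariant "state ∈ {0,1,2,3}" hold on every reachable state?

Answer: INVARIANT HOLDS

Analysis:
Inv-set: {0,1,2,3}
Reachable = {0,1,2,3}
  0: ✓
  1: ✓
  2: ✓
  3: ✓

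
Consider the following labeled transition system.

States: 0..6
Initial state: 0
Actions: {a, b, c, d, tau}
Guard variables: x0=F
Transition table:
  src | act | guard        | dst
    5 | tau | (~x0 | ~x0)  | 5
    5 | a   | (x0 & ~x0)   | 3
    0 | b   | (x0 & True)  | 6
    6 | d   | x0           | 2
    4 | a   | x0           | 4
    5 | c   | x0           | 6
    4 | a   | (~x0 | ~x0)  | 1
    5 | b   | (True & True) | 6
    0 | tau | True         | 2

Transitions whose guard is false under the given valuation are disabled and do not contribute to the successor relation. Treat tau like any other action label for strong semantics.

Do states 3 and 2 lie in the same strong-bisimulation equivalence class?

Bisimulation quotient by refinement:
  round 0: {{0,1,2,3,4,5,6}}
  round 1: {{0},{1,2,3,6},{4},{5}}
Fixed point at round 2; 4 class(es).
3∈{1,2,3,6}, 2∈{1,2,3,6}

Answer: BISIMILAR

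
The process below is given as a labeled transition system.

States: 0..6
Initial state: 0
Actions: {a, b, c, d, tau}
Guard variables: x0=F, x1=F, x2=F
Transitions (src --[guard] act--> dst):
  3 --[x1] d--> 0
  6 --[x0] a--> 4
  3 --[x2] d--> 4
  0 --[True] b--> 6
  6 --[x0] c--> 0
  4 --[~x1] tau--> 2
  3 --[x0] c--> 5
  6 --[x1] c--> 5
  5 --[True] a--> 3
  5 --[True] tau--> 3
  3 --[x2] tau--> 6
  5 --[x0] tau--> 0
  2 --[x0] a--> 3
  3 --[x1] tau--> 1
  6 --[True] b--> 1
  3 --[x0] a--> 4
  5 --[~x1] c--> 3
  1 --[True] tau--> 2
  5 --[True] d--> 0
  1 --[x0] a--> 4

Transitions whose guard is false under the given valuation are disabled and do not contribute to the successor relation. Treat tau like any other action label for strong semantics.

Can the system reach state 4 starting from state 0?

After dropping false guards: 8 live edges.
Layer 0: {0}
Layer 1: {6}  total {0,6}
Layer 2: {1}  total {0,1,6}
Layer 3: {2}  total {0,1,2,6}
Reach set: {0,1,2,6}

Answer: UNREACHABLE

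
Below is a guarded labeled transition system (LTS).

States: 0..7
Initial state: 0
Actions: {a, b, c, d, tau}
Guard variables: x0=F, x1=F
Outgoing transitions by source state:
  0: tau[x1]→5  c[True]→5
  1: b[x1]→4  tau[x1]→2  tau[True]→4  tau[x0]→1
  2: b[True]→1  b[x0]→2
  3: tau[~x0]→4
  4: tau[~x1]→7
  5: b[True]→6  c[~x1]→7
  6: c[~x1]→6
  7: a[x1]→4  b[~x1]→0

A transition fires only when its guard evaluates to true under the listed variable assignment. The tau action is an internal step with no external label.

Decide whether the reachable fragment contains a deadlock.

Answer: DEADLOCK-FREE

Trace:
R = {0,5,6,7}
  0: c→5  [1 exit(s)]
  5: b→6  c→7  [2 exit(s)]
  6: c→6  [1 exit(s)]
  7: b→0  [1 exit(s)]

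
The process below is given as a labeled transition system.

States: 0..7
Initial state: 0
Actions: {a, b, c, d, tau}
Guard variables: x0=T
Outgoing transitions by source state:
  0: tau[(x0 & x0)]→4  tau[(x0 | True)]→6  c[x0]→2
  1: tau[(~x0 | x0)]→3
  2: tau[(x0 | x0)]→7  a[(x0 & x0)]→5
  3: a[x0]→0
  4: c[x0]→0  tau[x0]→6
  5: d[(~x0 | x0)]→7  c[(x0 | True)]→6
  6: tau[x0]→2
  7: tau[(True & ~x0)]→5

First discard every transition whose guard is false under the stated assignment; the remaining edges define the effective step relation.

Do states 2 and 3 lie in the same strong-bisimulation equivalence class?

Answer: NOT BISIMILAR

Working:
Bisimulation quotient by refinement:
  π0 = {{0,1,2,3,4,5,6,7}}
  π1 = {{0,4},{1,6},{2},{3},{5},{7}}
  π2 = {{0},{1},{2},{3},{4},{5},{6},{7}}
Fixed point at round 3; 8 class(es).
2∈{2}, 3∈{3}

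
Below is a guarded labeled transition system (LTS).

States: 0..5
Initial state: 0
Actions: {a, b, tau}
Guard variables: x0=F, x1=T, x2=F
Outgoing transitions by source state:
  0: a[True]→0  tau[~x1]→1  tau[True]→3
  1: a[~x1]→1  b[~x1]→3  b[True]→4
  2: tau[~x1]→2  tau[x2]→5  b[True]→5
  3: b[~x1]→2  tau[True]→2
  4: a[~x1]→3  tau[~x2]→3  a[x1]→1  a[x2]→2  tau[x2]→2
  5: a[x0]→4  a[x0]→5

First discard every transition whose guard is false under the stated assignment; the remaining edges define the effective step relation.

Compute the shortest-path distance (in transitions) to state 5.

Answer: 3

Trace:
Layered search for 5:
  Layer 0: {0}
  Layer 1: {3}
  Layer 2: {2}
  Layer 3: {5}
first hit 5 at d=3 via tau·tau·b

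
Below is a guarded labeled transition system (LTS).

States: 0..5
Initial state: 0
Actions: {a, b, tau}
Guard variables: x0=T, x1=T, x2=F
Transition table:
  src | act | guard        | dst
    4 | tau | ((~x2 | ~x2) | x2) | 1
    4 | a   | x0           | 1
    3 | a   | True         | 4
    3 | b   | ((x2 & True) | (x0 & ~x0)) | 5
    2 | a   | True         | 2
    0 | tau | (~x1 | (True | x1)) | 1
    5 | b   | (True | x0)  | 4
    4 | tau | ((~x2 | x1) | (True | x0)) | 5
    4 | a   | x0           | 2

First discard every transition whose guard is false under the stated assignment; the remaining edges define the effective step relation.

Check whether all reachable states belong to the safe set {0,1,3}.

Answer: INVARIANT HOLDS

Working:
Allowed set {0,1,3}
Reach set: {0,1}
  0: ✓
  1: ✓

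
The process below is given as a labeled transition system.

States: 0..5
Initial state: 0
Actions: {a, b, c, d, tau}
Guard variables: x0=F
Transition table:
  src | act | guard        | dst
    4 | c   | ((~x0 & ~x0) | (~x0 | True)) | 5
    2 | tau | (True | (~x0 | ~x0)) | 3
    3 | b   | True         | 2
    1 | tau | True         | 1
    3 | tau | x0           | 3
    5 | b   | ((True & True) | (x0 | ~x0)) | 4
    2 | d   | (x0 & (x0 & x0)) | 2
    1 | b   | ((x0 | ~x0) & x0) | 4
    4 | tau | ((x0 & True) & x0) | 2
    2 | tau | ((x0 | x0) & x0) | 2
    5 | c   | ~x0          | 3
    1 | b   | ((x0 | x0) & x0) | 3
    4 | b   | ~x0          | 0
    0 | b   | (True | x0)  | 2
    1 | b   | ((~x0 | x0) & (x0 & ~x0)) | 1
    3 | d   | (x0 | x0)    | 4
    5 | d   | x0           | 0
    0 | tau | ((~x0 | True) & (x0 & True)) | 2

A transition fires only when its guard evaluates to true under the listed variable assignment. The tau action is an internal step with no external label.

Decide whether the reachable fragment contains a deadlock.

Answer: DEADLOCK-FREE

Trace:
R = {0,2,3}
  0: b→2  [deg 1]
  2: tau→3  [deg 1]
  3: b→2  [deg 1]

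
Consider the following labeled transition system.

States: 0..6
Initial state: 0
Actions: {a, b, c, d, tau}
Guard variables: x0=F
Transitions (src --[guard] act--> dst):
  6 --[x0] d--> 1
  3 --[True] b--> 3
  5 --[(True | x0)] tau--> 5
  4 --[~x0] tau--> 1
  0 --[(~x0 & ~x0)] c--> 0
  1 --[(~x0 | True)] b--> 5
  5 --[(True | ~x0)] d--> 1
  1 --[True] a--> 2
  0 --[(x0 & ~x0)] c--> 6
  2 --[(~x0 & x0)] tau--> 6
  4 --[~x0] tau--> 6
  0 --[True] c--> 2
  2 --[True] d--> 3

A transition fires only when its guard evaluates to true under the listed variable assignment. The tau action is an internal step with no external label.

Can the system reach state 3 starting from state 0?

10 transition(s) survive guard evaluation.
depth 0: {0}
depth 1: {2}  now seen {0,2}
depth 2: {3}  now seen {0,2,3}
Reach set: {0,2,3}
trace reaching 3: c·d

Answer: REACHABLE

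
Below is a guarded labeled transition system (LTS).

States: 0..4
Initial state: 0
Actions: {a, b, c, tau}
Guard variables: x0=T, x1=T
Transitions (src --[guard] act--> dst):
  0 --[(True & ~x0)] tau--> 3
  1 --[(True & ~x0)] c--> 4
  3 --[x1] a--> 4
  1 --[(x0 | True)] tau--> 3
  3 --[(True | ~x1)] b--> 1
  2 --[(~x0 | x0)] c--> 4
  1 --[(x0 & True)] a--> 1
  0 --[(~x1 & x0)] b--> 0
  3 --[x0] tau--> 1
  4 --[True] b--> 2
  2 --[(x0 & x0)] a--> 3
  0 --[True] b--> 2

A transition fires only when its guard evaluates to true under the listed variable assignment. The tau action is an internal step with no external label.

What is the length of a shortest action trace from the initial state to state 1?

BFS to 1:
  L0 = {0}
  L1 = {2}
  L2 = {3,4}
  L3 = {1}
depth(1)=3, e.g. b·a·b

Answer: 3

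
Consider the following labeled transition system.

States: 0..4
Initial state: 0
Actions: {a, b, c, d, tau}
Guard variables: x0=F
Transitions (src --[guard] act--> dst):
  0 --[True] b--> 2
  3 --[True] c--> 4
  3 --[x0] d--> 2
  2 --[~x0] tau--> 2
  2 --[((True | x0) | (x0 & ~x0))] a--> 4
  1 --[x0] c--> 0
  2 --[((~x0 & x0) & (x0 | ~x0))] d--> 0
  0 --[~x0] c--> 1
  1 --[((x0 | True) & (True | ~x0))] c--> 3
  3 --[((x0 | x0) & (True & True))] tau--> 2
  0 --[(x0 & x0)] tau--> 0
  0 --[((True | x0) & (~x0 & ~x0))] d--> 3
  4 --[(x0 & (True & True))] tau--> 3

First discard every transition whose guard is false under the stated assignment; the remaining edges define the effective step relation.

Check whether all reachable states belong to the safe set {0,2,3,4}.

Safe = {0,2,3,4}
Reachable = {0,1,2,3,4}
  0: ok
  1: ✗ unsafe
  2: ok
  3: ok
  4: ok
witness against invariant: c → 1

Answer: INVARIANT VIOLATED at state 1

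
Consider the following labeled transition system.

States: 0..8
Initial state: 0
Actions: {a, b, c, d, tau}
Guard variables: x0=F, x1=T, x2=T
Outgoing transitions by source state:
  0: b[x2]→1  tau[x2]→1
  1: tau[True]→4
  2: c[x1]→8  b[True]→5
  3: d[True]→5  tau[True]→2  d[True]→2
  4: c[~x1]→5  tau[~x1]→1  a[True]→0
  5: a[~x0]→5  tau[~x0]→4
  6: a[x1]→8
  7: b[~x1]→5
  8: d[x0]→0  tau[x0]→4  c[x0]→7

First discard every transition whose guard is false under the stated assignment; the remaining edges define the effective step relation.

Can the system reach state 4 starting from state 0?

Answer: REACHABLE

Trace:
After dropping false guards: 12 live edges.
L0 = {0}
L1 = {1}  cumulative {0,1}
L2 = {4}  cumulative {0,1,4}
R = {0,1,4}
witness 4: b·tau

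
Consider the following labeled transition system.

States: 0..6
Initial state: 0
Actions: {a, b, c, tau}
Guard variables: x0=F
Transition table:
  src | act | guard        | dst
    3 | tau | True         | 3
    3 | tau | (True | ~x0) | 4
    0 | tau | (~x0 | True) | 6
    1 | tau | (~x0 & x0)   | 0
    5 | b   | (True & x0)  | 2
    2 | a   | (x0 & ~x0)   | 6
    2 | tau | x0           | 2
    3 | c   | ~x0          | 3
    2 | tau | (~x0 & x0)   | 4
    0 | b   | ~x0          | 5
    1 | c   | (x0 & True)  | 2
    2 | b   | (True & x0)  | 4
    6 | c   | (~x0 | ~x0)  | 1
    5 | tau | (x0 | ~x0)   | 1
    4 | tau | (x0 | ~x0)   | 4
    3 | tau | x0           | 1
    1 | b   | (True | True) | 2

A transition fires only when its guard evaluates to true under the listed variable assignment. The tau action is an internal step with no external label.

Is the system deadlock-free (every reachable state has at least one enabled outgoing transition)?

Answer: DEADLOCK at state 2

Analysis:
Reachable = {0,1,2,5,6}
  0: b→5  tau→6  [2 out]
  1: b→2  [1 out]
  2: ∅  [deadlock]
  5: tau→1  [1 out]
  6: c→1  [1 out]
Path to 2: tau·c·b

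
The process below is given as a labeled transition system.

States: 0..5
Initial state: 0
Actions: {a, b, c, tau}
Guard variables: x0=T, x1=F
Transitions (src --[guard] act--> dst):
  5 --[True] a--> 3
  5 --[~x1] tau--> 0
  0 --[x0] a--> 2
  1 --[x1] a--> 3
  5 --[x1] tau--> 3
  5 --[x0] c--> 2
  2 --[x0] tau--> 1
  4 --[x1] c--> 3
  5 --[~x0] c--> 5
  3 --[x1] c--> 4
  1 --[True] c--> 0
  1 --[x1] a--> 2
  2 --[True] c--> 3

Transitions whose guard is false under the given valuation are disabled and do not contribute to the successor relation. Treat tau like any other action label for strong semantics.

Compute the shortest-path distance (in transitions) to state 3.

Layered search for 3:
  Layer 0: {0}
  Layer 1: {2}
  Layer 2: {1,3}
depth(3)=2, e.g. a·c

Answer: 2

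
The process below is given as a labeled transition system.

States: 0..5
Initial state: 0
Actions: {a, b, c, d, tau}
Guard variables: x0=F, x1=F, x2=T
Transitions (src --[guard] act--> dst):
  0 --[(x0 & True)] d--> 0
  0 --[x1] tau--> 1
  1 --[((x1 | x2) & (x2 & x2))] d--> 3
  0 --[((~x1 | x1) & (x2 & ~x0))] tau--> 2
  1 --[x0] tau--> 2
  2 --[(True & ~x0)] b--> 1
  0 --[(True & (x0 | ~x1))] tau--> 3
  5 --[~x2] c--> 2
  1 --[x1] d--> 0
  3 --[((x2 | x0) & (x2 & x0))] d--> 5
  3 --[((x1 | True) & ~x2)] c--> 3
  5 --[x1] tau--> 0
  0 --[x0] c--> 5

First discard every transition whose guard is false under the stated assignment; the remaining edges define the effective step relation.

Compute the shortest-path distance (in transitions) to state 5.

Answer: UNREACHABLE

Working:
Breadth-first toward 5:
  Layer 0: {0}
  Layer 1: {2,3}
  Layer 2: {1}
5 never appears.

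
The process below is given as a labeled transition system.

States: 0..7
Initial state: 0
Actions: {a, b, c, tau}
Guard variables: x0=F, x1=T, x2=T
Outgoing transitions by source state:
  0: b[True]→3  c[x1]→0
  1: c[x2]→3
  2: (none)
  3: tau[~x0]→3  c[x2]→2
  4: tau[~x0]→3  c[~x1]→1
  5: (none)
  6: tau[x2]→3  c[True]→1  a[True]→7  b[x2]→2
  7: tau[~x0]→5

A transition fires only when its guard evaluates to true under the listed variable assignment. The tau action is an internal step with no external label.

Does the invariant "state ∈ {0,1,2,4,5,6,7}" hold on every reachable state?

Safe = {0,1,2,4,5,6,7}
Reachable = {0,2,3}
  0: ok
  2: ok
  3: outside
witness against invariant: b → 3

Answer: INVARIANT VIOLATED at state 3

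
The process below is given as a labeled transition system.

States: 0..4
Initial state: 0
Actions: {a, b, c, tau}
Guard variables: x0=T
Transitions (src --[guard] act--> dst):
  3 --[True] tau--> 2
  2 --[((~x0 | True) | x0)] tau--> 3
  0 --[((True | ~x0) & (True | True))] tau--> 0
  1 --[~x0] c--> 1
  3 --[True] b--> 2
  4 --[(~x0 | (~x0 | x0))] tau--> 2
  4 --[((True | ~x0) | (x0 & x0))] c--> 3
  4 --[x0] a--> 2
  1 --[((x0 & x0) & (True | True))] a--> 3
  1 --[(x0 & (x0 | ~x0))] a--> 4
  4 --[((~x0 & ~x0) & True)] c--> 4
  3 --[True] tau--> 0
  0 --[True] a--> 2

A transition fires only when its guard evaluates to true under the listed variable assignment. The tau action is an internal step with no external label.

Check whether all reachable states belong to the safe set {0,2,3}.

Answer: INVARIANT HOLDS

Trace:
Inv-set: {0,2,3}
R = {0,2,3}
  0: ✓
  2: ✓
  3: ✓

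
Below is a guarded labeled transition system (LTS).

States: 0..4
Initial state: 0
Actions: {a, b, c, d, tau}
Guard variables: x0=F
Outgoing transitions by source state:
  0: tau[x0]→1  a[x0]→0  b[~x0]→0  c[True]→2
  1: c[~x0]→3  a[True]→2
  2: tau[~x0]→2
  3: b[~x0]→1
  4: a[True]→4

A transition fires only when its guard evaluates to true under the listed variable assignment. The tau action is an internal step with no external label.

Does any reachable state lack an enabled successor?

R = {0,2}
  0: b→0  c→2  [2 out]
  2: tau→2  [1 out]

Answer: DEADLOCK-FREE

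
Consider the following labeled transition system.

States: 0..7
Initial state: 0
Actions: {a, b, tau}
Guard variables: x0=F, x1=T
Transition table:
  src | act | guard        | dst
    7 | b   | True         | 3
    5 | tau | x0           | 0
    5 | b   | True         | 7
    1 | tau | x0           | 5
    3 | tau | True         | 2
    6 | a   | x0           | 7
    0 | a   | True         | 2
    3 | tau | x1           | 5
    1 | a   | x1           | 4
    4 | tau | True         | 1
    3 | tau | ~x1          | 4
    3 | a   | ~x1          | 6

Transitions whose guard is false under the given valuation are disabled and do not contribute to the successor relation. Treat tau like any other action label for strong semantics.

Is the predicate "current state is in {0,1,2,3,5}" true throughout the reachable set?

Answer: INVARIANT HOLDS

Analysis:
Safe = {0,1,2,3,5}
Reach set: {0,2}
  0: ✓
  2: ✓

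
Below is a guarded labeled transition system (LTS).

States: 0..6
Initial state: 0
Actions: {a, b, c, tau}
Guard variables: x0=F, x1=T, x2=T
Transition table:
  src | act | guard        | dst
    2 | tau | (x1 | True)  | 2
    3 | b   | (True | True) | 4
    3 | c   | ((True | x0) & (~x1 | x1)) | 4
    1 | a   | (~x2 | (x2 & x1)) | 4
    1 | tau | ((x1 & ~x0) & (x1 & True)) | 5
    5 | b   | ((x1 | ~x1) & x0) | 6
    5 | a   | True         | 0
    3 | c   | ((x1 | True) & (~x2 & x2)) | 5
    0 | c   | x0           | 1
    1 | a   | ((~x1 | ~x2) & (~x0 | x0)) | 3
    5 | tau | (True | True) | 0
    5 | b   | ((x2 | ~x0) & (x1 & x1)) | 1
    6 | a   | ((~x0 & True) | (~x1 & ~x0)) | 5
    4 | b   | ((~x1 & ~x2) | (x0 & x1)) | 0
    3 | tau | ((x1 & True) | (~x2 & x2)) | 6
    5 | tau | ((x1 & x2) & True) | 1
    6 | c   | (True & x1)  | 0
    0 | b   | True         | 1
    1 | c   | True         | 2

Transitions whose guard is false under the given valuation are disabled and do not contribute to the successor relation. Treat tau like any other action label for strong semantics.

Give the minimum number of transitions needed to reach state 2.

Layered search for 2:
  L0 = {0}
  L1 = {1}
  L2 = {2,4,5}
depth(2)=2, e.g. b·c

Answer: 2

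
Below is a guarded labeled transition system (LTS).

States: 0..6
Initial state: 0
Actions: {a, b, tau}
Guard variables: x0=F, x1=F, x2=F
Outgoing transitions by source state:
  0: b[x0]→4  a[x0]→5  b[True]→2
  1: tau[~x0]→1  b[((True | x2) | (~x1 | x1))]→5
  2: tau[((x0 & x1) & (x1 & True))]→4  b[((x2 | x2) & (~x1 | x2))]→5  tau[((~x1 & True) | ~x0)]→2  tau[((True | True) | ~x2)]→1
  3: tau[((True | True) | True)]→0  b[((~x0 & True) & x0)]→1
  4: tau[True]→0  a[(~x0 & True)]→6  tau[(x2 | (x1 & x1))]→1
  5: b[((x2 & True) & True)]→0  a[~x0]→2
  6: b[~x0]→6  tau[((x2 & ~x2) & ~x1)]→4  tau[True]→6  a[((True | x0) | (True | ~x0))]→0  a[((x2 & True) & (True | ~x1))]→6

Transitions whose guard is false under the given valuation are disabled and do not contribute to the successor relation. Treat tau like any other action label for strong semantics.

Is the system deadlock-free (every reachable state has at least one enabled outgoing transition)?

R = {0,1,2,5}
  0: b→2  [1 exit(s)]
  1: b→5  tau→1  [2 exit(s)]
  2: tau→1  tau→2  [2 exit(s)]
  5: a→2  [1 exit(s)]

Answer: DEADLOCK-FREE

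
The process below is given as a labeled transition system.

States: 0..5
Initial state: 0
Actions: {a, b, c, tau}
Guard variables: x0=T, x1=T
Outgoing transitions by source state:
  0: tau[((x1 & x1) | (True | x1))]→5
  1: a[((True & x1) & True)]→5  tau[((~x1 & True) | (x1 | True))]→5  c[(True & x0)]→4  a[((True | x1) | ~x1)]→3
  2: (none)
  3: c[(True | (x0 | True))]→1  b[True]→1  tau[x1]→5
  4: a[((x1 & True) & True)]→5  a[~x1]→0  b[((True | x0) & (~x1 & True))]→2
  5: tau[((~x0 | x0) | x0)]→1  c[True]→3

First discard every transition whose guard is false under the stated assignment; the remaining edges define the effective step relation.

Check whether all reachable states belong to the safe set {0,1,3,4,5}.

Inv-set: {0,1,3,4,5}
Reachable = {0,1,3,4,5}
  0: safe
  1: safe
  3: safe
  4: safe
  5: safe

Answer: INVARIANT HOLDS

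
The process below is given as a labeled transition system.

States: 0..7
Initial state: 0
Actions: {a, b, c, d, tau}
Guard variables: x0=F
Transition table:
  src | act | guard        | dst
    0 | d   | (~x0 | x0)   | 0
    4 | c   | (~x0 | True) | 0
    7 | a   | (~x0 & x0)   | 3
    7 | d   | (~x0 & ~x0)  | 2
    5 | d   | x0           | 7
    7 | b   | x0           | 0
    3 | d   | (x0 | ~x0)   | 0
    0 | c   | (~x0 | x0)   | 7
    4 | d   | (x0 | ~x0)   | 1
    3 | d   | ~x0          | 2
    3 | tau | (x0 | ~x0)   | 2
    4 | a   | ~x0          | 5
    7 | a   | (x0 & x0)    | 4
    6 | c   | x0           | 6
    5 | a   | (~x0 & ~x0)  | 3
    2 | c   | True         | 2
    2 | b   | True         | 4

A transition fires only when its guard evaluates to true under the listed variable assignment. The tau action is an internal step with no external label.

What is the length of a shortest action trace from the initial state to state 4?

Answer: 3

Working:
BFS to 4:
  Layer 0: {0}
  Layer 1: {7}
  Layer 2: {2}
  Layer 3: {4}
4 enters at depth 3; path c·d·b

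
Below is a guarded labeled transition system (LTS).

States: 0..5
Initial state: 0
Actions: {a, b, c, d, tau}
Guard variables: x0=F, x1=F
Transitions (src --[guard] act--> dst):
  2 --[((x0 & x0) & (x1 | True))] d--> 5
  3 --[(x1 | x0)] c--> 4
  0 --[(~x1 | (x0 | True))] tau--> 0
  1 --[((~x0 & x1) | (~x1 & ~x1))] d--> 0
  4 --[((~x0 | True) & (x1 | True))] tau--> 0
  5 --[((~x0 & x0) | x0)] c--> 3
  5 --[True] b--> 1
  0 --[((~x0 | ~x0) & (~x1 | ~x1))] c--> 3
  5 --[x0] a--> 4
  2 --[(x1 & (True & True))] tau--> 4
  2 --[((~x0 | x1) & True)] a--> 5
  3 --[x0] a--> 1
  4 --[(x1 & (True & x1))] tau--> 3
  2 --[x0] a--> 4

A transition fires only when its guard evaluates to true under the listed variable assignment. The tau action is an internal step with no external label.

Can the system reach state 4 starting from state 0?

Guard filter leaves 6 enabled edge(s).
depth 0: {0}
depth 1: {3}  now seen {0,3}
Reach set: {0,3}

Answer: UNREACHABLE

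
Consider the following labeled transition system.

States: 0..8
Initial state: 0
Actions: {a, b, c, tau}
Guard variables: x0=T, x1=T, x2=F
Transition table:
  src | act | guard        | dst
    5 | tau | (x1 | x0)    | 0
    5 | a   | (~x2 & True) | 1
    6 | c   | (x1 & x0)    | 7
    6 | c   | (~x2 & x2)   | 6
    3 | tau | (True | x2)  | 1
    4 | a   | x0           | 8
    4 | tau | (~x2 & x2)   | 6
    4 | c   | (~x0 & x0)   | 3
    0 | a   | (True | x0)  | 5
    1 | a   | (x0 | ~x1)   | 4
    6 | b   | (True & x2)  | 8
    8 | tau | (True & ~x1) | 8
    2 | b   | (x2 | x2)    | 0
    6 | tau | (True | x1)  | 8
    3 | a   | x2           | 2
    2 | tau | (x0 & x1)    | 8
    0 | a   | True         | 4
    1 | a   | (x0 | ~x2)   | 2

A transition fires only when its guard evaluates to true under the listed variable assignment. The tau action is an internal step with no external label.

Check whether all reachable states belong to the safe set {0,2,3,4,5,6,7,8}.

Inv-set: {0,2,3,4,5,6,7,8}
R = {0,1,2,4,5,8}
  0: ok
  1: outside
  2: ok
  4: ok
  5: ok
  8: ok
counterexample path to 1: a·a

Answer: INVARIANT VIOLATED at state 1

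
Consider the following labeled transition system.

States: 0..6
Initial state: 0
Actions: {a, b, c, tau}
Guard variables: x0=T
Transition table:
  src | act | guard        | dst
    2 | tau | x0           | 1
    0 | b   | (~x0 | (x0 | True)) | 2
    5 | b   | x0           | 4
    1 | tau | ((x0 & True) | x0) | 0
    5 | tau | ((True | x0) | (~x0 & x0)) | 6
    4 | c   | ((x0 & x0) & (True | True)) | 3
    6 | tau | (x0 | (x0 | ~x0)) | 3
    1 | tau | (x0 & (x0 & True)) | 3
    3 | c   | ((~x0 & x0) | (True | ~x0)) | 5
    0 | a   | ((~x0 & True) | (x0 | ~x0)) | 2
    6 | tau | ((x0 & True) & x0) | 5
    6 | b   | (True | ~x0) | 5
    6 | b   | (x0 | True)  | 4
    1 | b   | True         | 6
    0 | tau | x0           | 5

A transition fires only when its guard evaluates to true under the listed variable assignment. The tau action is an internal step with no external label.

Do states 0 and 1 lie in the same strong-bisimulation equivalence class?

Refine partition for ~:
  π0 = {{0,1,2,3,4,5,6}}
  π1 = {{0},{1,5,6},{2},{3,4}}
  π2 = {{0},{1},{2},{3},{4},{5},{6}}
Fixed point at round 3; 7 class(es).
0∈{0}, 1∈{1}

Answer: NOT BISIMILAR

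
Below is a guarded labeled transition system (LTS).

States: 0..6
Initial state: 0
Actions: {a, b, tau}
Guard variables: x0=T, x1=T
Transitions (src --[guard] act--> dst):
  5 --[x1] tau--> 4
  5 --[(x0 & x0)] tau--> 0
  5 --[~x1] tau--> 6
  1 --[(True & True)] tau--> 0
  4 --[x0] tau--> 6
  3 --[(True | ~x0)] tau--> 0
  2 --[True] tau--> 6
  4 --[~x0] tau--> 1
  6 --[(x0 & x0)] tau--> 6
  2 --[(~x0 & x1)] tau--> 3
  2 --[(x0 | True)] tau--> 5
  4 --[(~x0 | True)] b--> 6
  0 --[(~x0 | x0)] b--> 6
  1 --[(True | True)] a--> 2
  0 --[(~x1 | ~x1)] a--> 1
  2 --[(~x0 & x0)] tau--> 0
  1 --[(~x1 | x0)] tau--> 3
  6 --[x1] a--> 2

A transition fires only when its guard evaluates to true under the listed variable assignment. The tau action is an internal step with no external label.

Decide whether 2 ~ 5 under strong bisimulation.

Refine partition for ~:
  P[0] = {{0,1,2,3,4,5,6}}
  P[1] = {{0},{1,6},{2,3,5},{4}}
  P[2] = {{0},{1},{2},{3},{4},{5},{6}}
stable after 3 split(s): 7 block(s)
2∈{2}, 5∈{5}

Answer: NOT BISIMILAR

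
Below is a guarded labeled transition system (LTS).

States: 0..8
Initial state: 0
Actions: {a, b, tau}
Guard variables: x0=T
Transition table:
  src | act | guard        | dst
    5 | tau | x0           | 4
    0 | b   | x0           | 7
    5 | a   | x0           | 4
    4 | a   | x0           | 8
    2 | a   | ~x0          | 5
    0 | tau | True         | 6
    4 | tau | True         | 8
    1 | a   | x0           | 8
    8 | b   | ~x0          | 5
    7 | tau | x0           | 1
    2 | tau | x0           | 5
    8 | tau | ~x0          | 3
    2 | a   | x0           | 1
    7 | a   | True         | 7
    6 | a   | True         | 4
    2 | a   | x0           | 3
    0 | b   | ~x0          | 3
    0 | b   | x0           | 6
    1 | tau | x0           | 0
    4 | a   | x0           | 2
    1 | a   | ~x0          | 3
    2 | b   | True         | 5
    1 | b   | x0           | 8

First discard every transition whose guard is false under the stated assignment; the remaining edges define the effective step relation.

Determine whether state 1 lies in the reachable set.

18 transition(s) survive guard evaluation.
depth 0: {0}
depth 1: {6,7}  cumulative {0,6,7}
depth 2: {1,4}  cumulative {0,1,4,6,7}
depth 3: {2,8}  cumulative {0,1,2,4,6,7,8}
depth 4: {3,5}  cumulative {0,1,2,3,4,5,6,7,8}
Reachable = {0,1,2,3,4,5,6,7,8}
trace reaching 1: b·tau

Answer: REACHABLE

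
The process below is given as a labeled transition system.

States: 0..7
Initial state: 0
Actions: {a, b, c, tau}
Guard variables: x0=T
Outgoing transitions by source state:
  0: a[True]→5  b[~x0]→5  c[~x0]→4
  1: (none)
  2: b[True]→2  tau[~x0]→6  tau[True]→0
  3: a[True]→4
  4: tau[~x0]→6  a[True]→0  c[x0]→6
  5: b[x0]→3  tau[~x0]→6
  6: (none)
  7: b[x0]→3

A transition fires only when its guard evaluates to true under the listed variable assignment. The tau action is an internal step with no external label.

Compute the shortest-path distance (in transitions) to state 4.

BFS to 4:
  depth 0: {0}
  depth 1: {5}
  depth 2: {3}
  depth 3: {4}
first hit 4 at d=3 via a·b·a

Answer: 3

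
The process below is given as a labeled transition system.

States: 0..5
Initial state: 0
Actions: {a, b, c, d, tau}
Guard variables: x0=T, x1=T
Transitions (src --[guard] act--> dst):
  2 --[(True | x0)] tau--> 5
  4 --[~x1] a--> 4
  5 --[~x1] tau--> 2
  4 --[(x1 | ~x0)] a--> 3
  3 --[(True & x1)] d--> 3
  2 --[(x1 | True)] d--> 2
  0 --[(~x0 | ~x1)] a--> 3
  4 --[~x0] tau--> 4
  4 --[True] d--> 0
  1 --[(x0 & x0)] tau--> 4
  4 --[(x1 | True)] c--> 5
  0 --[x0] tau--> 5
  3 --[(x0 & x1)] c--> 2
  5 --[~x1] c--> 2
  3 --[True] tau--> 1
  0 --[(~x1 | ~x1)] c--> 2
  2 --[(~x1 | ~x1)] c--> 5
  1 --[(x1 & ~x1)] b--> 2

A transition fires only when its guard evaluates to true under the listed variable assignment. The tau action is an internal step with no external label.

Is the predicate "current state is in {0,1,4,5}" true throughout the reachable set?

Answer: INVARIANT HOLDS

Trace:
Safe = {0,1,4,5}
R = {0,5}
  0: ✓
  5: ✓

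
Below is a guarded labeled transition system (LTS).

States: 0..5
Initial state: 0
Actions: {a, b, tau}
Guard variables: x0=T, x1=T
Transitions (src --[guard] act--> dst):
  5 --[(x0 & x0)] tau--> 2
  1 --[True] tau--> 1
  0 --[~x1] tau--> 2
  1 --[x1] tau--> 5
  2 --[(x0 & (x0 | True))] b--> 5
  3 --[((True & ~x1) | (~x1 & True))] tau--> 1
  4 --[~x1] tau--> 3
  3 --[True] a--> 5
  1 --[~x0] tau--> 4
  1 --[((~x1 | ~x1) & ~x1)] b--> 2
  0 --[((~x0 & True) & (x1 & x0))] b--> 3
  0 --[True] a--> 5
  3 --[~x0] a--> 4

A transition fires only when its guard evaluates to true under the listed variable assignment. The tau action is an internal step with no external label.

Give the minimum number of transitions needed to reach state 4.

Breadth-first toward 4:
  L0 = {0}
  L1 = {5}
  L2 = {2}
4 never appears.

Answer: UNREACHABLE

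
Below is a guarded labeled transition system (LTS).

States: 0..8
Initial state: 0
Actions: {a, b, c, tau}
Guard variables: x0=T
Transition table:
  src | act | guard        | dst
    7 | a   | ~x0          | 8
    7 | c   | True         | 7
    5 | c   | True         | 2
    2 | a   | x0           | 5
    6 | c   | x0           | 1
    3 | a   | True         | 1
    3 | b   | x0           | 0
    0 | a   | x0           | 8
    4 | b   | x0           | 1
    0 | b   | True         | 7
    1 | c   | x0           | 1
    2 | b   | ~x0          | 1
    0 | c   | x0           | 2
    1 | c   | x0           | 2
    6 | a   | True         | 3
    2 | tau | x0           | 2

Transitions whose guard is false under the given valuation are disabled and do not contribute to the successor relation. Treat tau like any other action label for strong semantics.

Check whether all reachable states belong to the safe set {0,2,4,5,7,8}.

Allowed set {0,2,4,5,7,8}
Reach set: {0,2,5,7,8}
  0: ✓
  2: ✓
  5: ✓
  7: ✓
  8: ✓

Answer: INVARIANT HOLDS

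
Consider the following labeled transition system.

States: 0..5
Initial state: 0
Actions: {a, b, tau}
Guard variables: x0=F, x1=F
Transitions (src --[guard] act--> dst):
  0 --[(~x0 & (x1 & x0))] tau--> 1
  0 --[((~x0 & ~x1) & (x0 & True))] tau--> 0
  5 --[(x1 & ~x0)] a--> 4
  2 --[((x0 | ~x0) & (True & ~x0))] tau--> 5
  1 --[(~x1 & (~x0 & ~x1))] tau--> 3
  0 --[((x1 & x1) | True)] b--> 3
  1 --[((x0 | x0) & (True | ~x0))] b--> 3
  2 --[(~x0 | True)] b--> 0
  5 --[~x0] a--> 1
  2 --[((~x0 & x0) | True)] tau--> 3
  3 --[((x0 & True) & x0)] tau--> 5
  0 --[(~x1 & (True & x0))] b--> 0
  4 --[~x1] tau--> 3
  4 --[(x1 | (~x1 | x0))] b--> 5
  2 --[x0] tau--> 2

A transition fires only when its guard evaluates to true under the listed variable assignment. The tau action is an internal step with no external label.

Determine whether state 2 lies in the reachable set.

8 transition(s) survive guard evaluation.
depth 0: {0}
depth 1: {3}  cumulative {0,3}
R = {0,3}

Answer: UNREACHABLE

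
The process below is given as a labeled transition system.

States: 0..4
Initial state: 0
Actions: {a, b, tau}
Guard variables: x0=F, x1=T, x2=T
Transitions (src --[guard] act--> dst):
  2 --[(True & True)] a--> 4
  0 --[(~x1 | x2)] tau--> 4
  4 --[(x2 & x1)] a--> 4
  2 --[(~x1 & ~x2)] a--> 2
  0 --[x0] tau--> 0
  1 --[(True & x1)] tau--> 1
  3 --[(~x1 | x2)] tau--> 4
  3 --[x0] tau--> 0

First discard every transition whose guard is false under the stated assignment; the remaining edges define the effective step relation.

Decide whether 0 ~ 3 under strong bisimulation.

Bisimulation quotient by refinement:
  P[0] = {{0,1,2,3,4}}
  P[1] = {{0,1,3},{2,4}}
  P[2] = {{0,3},{1},{2,4}}
stable after 3 split(s): 3 block(s)
[0]={0,3}  [3]={0,3}

Answer: BISIMILAR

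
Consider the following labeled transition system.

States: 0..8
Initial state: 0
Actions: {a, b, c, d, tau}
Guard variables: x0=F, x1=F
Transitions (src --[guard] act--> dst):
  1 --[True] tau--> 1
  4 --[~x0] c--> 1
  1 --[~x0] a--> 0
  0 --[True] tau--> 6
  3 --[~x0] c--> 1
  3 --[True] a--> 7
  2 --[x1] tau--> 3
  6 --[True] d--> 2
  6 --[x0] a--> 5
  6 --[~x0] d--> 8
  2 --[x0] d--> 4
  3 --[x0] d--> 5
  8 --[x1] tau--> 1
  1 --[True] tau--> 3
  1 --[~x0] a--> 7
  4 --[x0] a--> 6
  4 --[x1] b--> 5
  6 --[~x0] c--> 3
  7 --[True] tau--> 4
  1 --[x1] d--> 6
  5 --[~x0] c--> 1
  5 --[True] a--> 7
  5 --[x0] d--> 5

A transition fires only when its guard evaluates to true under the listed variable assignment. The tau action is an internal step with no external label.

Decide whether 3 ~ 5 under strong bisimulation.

Answer: BISIMILAR

Analysis:
Bisimulation quotient by refinement:
  π0 = {{0,1,2,3,4,5,6,7,8}}
  π1 = {{0,7},{1},{2,8},{3,5},{4},{6}}
  π2 = {{0},{1},{2,8},{3,5},{4},{6},{7}}
Fixed point at round 3; 7 class(es).
[3]={3,5}  [5]={3,5}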